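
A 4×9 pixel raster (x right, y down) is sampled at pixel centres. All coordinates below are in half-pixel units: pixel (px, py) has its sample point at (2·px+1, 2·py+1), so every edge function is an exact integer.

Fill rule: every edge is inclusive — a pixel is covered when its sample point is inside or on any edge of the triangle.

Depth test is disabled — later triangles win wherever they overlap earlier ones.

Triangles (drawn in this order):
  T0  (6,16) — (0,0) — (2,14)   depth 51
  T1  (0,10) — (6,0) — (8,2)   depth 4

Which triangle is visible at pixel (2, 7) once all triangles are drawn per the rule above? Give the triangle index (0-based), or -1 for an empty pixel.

T0:
  2·area = 52  (B↔C swapped to make it positive)
  edge (6, 16)→(2, 14): d=(-4,-2) inclusive
  edge (2, 14)→(0, 0): d=(-2,-14) inclusive
  edge (0, 0)→(6, 16): d=(6,16) inclusive
    (0,1)@(1, 3): e=[42,8,2] → █
    (1,1)@(3, 3): e=[46,36,-30] → ·
    (0,2)@(1, 5): e=[34,4,14] → █
    (1,2)@(3, 5): e=[38,32,-18] → ·
    (0,3)@(1, 7): e=[26,0,26] → █  [on edge]
    (1,3)@(3, 7): e=[30,28,-6] → ·
    (0,4)@(1, 9): e=[18,-4,38] → ·
    (1,4)@(3, 9): e=[22,24,6] → █
    (2,4)@(5, 9): e=[26,52,-26] → ·
    (1,5)@(3, 11): e=[14,20,18] → █
    (2,5)@(5, 11): e=[18,48,-14] → ·
    (1,6)@(3, 13): e=[6,16,30] → █
  covered (7 px):
    · · · ·
    █ · · ·
    █ · · ·
    █ · · ·
    · █ · ·
    · █ · ·
    · █ · ·
    · · █ ·
    · · · ·
T1:
  2·area = 32
  edge (0, 10)→(6, 0): d=(6,-10) inclusive
  edge (6, 0)→(8, 2): d=(2,2) inclusive
  edge (8, 2)→(0, 10): d=(-8,8) inclusive
    (3,0)@(7, 1): e=[16,0,16] → █  [on edge]
    (2,1)@(5, 3): e=[8,8,16] → █
    (3,1)@(7, 3): e=[28,4,0] → █  [on edge]
    (1,2)@(3, 5): e=[0,16,16] → █  [on edge]
    (2,2)@(5, 5): e=[20,12,0] → █  [on edge]
    (3,2)@(7, 5): e=[40,8,-16] → ·
    (1,3)@(3, 7): e=[12,20,0] → █  [on edge]
    (2,3)@(5, 7): e=[32,16,-16] → ·
    (0,4)@(1, 9): e=[4,28,0] → █  [on edge]
    (1,4)@(3, 9): e=[24,24,-16] → ·
    (0,5)@(1, 11): e=[16,32,-16] → ·
  covered (7 px):
    · · · █
    · · █ █
    · █ █ ·
    · █ · ·
    █ · · ·
    · · · ·
    · · · ·
    · · · ·
    · · · ·

Z-buffer (winner per pixel, '.' = empty):
  . . . 1
  0 . 1 1
  0 1 1 .
  0 1 . .
  1 0 . .
  . 0 . .
  . 0 . .
  . . 0 .
  . . . .

Answer: 0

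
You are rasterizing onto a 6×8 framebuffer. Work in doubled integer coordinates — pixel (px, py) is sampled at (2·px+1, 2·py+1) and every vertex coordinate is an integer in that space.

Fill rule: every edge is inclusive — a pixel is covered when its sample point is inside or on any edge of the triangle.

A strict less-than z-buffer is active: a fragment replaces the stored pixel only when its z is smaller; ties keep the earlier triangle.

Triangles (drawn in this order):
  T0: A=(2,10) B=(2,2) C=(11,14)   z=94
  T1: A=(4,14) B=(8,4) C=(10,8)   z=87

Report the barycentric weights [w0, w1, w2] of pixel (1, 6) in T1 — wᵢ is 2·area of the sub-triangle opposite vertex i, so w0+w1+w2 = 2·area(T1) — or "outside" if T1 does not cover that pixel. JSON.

T0:
  2·area = 72
  edge (2, 10)→(2, 2): d=(0,-8) inclusive
  edge (2, 2)→(11, 14): d=(9,12) inclusive
  edge (11, 14)→(2, 10): d=(-9,-4) inclusive
    (1,2)@(3, 5): e=[8,15,49] → #
    (2,2)@(5, 5): e=[24,-9,57] → ·
    (1,3)@(3, 7): e=[8,33,31] → #
    (2,3)@(5, 7): e=[24,9,39] → #
    (3,3)@(7, 7): e=[40,-15,47] → ·
    (1,4)@(3, 9): e=[8,51,13] → #
    (3,4)@(7, 9): e=[40,3,29] → #
    (4,4)@(9, 9): e=[56,-21,37] → ·
    (1,5)@(3, 11): e=[8,69,-5] → ·
    (2,5)@(5, 11): e=[24,45,3] → #
    (4,5)@(9, 11): e=[56,-3,19] → ·
    (2,6)@(5, 13): e=[24,63,-15] → ·
  covered (9 px):
    · · · · · ·
    · · · · · ·
    · # · · · ·
    · # # · · ·
    · # # # · ·
    · · # # · ·
    · · · · # ·
    · · · · · ·
T1:
  2·area = 36
  edge (4, 14)→(8, 4): d=(4,-10) inclusive
  edge (8, 4)→(10, 8): d=(2,4) inclusive
  edge (10, 8)→(4, 14): d=(-6,6) inclusive
    (3,3)@(7, 7): e=[2,10,24] → #
    (4,3)@(9, 7): e=[22,2,12] → #
    (5,3)@(11, 7): e=[42,-6,0] → ·  [on edge]
    (3,4)@(7, 9): e=[10,14,12] → #
    (4,4)@(9, 9): e=[30,6,0] → #  [on edge]
    (5,4)@(11, 9): e=[50,-2,-12] → ·
    (3,5)@(7, 11): e=[18,18,0] → #  [on edge]
    (4,5)@(9, 11): e=[38,10,-12] → ·
    (2,6)@(5, 13): e=[6,30,0] → #  [on edge]
    (3,6)@(7, 13): e=[26,22,-12] → ·
    (1,7)@(3, 15): e=[-6,42,0] → ·  [on edge]
    (2,7)@(5, 15): e=[14,34,-12] → ·
  covered (6 px):
    · · · · · ·
    · · · · · ·
    · · · · · ·
    · · · # # ·
    · · · # # ·
    · · · # · ·
    · · # · · ·
    · · · · · ·

Answer: "outside"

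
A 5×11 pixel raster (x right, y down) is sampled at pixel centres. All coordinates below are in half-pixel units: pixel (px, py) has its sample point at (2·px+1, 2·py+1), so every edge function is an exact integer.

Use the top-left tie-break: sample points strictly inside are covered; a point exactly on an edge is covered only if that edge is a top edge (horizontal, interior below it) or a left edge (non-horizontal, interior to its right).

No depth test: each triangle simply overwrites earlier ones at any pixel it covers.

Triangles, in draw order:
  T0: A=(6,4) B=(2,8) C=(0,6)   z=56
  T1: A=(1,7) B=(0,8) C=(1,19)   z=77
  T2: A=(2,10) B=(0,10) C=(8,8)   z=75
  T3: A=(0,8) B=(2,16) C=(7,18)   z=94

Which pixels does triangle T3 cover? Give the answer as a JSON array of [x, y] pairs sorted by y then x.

T0:
  2·area = 16
  edge (6, 4)→(2, 8): d=(-4,4) right/bottom  bias=-1
  edge (2, 8)→(0, 6): d=(-2,-2) top-left  bias=+0
  edge (0, 6)→(6, 4): d=(6,-2) top-left  bias=+0
    (4,0)@(9, 1): e=[0,28,-12] → ·  [on edge]
    (3,1)@(7, 3): e=[0,20,-4] → ·  [on edge]
    (4,1)@(9, 3): e=[-8,24,0] → ·  [on edge]
    (1,2)@(3, 5): e=[8,8,0] → █  [on edge]
    (2,2)@(5, 5): e=[0,12,4] → ·  [on edge]
    (0,3)@(1, 7): e=[8,0,8] → █  [on edge]
    (1,3)@(3, 7): e=[0,4,12] → ·  [on edge]
    (0,4)@(1, 9): e=[0,-4,20] → ·  [on edge]
    (1,4)@(3, 9): e=[-8,0,24] → ·  [on edge]
    (2,5)@(5, 11): e=[-24,0,40] → ·  [on edge]
    (3,6)@(7, 13): e=[-40,0,56] → ·  [on edge]
    (4,7)@(9, 15): e=[-56,0,72] → ·  [on edge]
  covered (2 px):
    · · · · ·
    · · · · ·
    · █ · · ·
    █ · · · ·
    · · · · ·
    · · · · ·
    · · · · ·
    · · · · ·
    · · · · ·
    · · · · ·
    · · · · ·
T1:
  2·area = 12  (B↔C swapped to make it positive)
  edge (1, 7)→(1, 19): d=(0,12) right/bottom  bias=-1
  edge (1, 19)→(0, 8): d=(-1,-11) top-left  bias=+0
  edge (0, 8)→(1, 7): d=(1,-1) top-left  bias=+0
    (0,0)@(1, 1): e=[0,18,-6] → ·  [on edge]
    (3,0)@(7, 1): e=[-72,84,0] → ·  [on edge]
    (0,1)@(1, 3): e=[0,16,-4] → ·  [on edge]
    (2,1)@(5, 3): e=[-48,60,0] → ·  [on edge]
    (0,2)@(1, 5): e=[0,14,-2] → ·  [on edge]
    (1,2)@(3, 5): e=[-24,36,0] → ·  [on edge]
    (0,3)@(1, 7): e=[0,12,0] → ·  [on edge]
    (0,4)@(1, 9): e=[0,10,2] → ·  [on edge]
    (0,5)@(1, 11): e=[0,8,4] → ·  [on edge]
    (0,6)@(1, 13): e=[0,6,6] → ·  [on edge]
    (0,7)@(1, 15): e=[0,4,8] → ·  [on edge]
    (0,8)@(1, 17): e=[0,2,10] → ·  [on edge]
    (0,9)@(1, 19): e=[0,0,12] → ·  [on edge]
    (0,10)@(1, 21): e=[0,-2,14] → ·  [on edge]
  covered (0 px):
    · · · · ·
    · · · · ·
    · · · · ·
    · · · · ·
    · · · · ·
    · · · · ·
    · · · · ·
    · · · · ·
    · · · · ·
    · · · · ·
    · · · · ·
T2:
  2·area = 4
  edge (2, 10)→(0, 10): d=(-2,0) right/bottom  bias=-1
  edge (0, 10)→(8, 8): d=(8,-2) top-left  bias=+0
  edge (8, 8)→(2, 10): d=(-6,2) right/bottom  bias=-1
    (2,4)@(5, 9): e=[2,2,0] → ·  [on edge]
  covered (0 px):
    · · · · ·
    · · · · ·
    · · · · ·
    · · · · ·
    · · · · ·
    · · · · ·
    · · · · ·
    · · · · ·
    · · · · ·
    · · · · ·
    · · · · ·
T3:
  2·area = 36  (B↔C swapped to make it positive)
  edge (0, 8)→(7, 18): d=(7,10) right/bottom  bias=-1
  edge (7, 18)→(2, 16): d=(-5,-2) top-left  bias=+0
  edge (2, 16)→(0, 8): d=(-2,-8) top-left  bias=+0
    (0,5)@(1, 11): e=[11,23,2] → █
    (1,5)@(3, 11): e=[-9,27,18] → ·
    (0,6)@(1, 13): e=[25,13,-2] → ·
    (1,6)@(3, 13): e=[5,17,14] → █
    (2,6)@(5, 13): e=[-15,21,30] → ·
    (1,7)@(3, 15): e=[19,7,10] → █
    (2,7)@(5, 15): e=[-1,11,26] → ·
    (1,8)@(3, 17): e=[33,-3,6] → ·
    (2,8)@(5, 17): e=[13,1,22] → █
    (3,8)@(7, 17): e=[-7,5,38] → ·
    (2,9)@(5, 19): e=[27,-9,18] → ·
  covered (4 px):
    · · · · ·
    · · · · ·
    · · · · ·
    · · · · ·
    · · · · ·
    █ · · · ·
    · █ · · ·
    · █ · · ·
    · · █ · ·
    · · · · ·
    · · · · ·

Result: [[0,5],[1,6],[1,7],[2,8]]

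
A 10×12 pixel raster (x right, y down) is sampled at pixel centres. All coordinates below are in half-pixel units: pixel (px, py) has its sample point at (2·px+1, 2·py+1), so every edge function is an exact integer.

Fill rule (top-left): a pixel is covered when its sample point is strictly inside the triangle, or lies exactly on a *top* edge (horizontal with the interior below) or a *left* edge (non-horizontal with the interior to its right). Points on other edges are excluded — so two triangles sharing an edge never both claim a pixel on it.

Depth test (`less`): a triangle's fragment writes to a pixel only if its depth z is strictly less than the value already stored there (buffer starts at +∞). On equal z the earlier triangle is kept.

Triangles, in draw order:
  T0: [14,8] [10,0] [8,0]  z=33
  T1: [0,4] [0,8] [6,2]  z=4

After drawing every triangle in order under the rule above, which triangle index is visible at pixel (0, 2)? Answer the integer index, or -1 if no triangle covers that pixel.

T0:
  2·area = 16  (B↔C swapped to make it positive)
  edge (14, 8)→(8, 0): d=(-6,-8) top-left  bias=+0
  edge (8, 0)→(10, 0): d=(2,0) top-left  bias=+0
  edge (10, 0)→(14, 8): d=(4,8) right/bottom  bias=-1
    (4,0)@(9, 1): e=[2,2,12] → █
    (5,0)@(11, 1): e=[18,2,-4] → ·
    (4,1)@(9, 3): e=[-10,6,20] → ·
    (5,1)@(11, 3): e=[6,6,4] → █
    (6,1)@(13, 3): e=[22,6,-12] → ·
    (5,2)@(11, 5): e=[-6,10,12] → ·
  covered (2 px):
    · · · · █ · · · · ·
    · · · · · █ · · · ·
    · · · · · · · · · ·
    · · · · · · · · · ·
    · · · · · · · · · ·
    · · · · · · · · · ·
    · · · · · · · · · ·
    · · · · · · · · · ·
    · · · · · · · · · ·
    · · · · · · · · · ·
    · · · · · · · · · ·
    · · · · · · · · · ·
T1:
  2·area = 24  (B↔C swapped to make it positive)
  edge (0, 4)→(6, 2): d=(6,-2) top-left  bias=+0
  edge (6, 2)→(0, 8): d=(-6,6) right/bottom  bias=-1
  edge (0, 8)→(0, 4): d=(0,-4) top-left  bias=+0
    (3,0)@(7, 1): e=[-4,0,28] → ·  [on edge]
    (4,0)@(9, 1): e=[0,-12,36] → ·  [on edge]
    (1,1)@(3, 3): e=[0,12,12] → █  [on edge]
    (2,1)@(5, 3): e=[4,0,20] → ·  [on edge]
    (0,2)@(1, 5): e=[8,12,4] → █
    (1,2)@(3, 5): e=[12,0,12] → ·  [on edge]
    (0,3)@(1, 7): e=[20,0,4] → ·  [on edge]
  covered (2 px):
    · · · · · · · · · ·
    · █ · · · · · · · ·
    █ · · · · · · · · ·
    · · · · · · · · · ·
    · · · · · · · · · ·
    · · · · · · · · · ·
    · · · · · · · · · ·
    · · · · · · · · · ·
    · · · · · · · · · ·
    · · · · · · · · · ·
    · · · · · · · · · ·
    · · · · · · · · · ·

Z-buffer (winner per pixel, '.' = empty):
  . . . . 0 . . . . .
  . 1 . . . 0 . . . .
  1 . . . . . . . . .
  . . . . . . . . . .
  . . . . . . . . . .
  . . . . . . . . . .
  . . . . . . . . . .
  . . . . . . . . . .
  . . . . . . . . . .
  . . . . . . . . . .
  . . . . . . . . . .
  . . . . . . . . . .

Result: 1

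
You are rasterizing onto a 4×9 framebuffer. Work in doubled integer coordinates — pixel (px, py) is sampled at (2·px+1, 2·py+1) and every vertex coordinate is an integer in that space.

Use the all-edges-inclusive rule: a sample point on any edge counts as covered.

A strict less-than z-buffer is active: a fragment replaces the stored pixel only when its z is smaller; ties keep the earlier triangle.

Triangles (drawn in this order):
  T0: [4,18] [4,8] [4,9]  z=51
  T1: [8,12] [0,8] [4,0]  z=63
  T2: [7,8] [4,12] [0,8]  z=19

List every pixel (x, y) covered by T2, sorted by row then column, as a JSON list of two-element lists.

T0:
  degenerate (2·area = 0) — covers nothing
T1:
  2·area = 80
  edge (8, 12)→(0, 8): d=(-8,-4) inclusive
  edge (0, 8)→(4, 0): d=(4,-8) inclusive
  edge (4, 0)→(8, 12): d=(4,12) inclusive
    (1,1)@(3, 3): e=[52,4,24] → █
    (2,1)@(5, 3): e=[60,20,0] → █  [on edge]
    (3,1)@(7, 3): e=[68,36,-24] → ·
    (1,2)@(3, 5): e=[36,12,32] → █
    (3,2)@(7, 5): e=[52,44,-16] → ·
    (0,3)@(1, 7): e=[12,4,64] → █
    (3,3)@(7, 7): e=[36,52,-8] → ·
    (0,4)@(1, 9): e=[-4,12,72] → ·
    (1,4)@(3, 9): e=[4,28,48] → █
    (3,4)@(7, 9): e=[20,60,0] → █  [on edge]
    (1,5)@(3, 11): e=[-12,36,56] → ·
    (2,5)@(5, 11): e=[-4,52,32] → ·
  covered (11 px):
    · · · ·
    · █ █ ·
    · █ █ ·
    █ █ █ ·
    · █ █ █
    · · · █
    · · · ·
    · · · ·
    · · · ·
T2:
  2·area = 28
  edge (7, 8)→(4, 12): d=(-3,4) inclusive
  edge (4, 12)→(0, 8): d=(-4,-4) inclusive
  edge (0, 8)→(7, 8): d=(7,0) inclusive
    (0,4)@(1, 9): e=[21,0,7] → █  [on edge]
    (1,4)@(3, 9): e=[13,8,7] → █
    (2,4)@(5, 9): e=[5,16,7] → █
    (3,4)@(7, 9): e=[-3,24,7] → ·
    (0,5)@(1, 11): e=[15,-8,21] → ·
    (1,5)@(3, 11): e=[7,0,21] → █  [on edge]
    (2,5)@(5, 11): e=[-1,8,21] → ·
    (1,6)@(3, 13): e=[1,-8,35] → ·
    (2,6)@(5, 13): e=[-7,0,35] → ·  [on edge]
    (3,7)@(7, 15): e=[-21,0,49] → ·  [on edge]
  covered (4 px):
    · · · ·
    · · · ·
    · · · ·
    · · · ·
    █ █ █ ·
    · █ · ·
    · · · ·
    · · · ·
    · · · ·

Result: [[0,4],[1,4],[2,4],[1,5]]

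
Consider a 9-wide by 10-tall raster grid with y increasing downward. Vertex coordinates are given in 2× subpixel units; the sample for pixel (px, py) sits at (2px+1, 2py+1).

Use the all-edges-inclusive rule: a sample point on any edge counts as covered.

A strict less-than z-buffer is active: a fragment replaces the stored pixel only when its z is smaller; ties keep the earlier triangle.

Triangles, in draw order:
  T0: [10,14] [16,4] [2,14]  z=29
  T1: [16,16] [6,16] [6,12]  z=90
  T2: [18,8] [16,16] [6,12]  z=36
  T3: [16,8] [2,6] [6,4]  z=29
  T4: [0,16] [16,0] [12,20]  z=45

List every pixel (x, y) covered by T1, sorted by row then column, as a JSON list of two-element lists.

T0:
  2·area = 80  (B↔C swapped to make it positive)
  edge (10, 14)→(2, 14): d=(-8,0) inclusive
  edge (2, 14)→(16, 4): d=(14,-10) inclusive
  edge (16, 4)→(10, 14): d=(-6,10) inclusive
    (7,2)@(15, 5): e=[72,4,4] → █
    (8,2)@(17, 5): e=[72,24,-16] → ·
    (6,3)@(13, 7): e=[56,12,12] → █
    (7,3)@(15, 7): e=[56,32,-8] → ·
    (4,4)@(9, 9): e=[40,0,40] → █  [on edge]
    (5,4)@(11, 9): e=[40,20,20] → █
    (6,4)@(13, 9): e=[40,40,0] → █  [on edge]
    (7,4)@(15, 9): e=[40,60,-20] → ·
    (3,5)@(7, 11): e=[24,8,48] → █
    (6,5)@(13, 11): e=[24,68,-12] → ·
    (2,6)@(5, 13): e=[8,16,56] → █
    (5,6)@(11, 13): e=[8,76,-4] → ·
    (3,9)@(7, 19): e=[-40,120,0] → ·  [on edge]
  covered (11 px):
    · · · · · · · · ·
    · · · · · · · · ·
    · · · · · · · █ ·
    · · · · · · █ · ·
    · · · · █ █ █ · ·
    · · · █ █ █ · · ·
    · · █ █ █ · · · ·
    · · · · · · · · ·
    · · · · · · · · ·
    · · · · · · · · ·
T1:
  2·area = 40
  edge (16, 16)→(6, 16): d=(-10,0) inclusive
  edge (6, 16)→(6, 12): d=(0,-4) inclusive
  edge (6, 12)→(16, 16): d=(10,4) inclusive
    (3,6)@(7, 13): e=[30,4,6] → █
    (4,6)@(9, 13): e=[30,12,-2] → ·
    (3,7)@(7, 15): e=[10,4,26] → █
    (4,7)@(9, 15): e=[10,12,18] → █
    (5,7)@(11, 15): e=[10,20,10] → █
    (6,7)@(13, 15): e=[10,28,2] → █
    (7,7)@(15, 15): e=[10,36,-6] → ·
    (3,8)@(7, 17): e=[-10,4,46] → ·
    (4,8)@(9, 17): e=[-10,12,38] → ·
    (5,8)@(11, 17): e=[-10,20,30] → ·
    (6,8)@(13, 17): e=[-10,28,22] → ·
  covered (5 px):
    · · · · · · · · ·
    · · · · · · · · ·
    · · · · · · · · ·
    · · · · · · · · ·
    · · · · · · · · ·
    · · · · · · · · ·
    · · · █ · · · · ·
    · · · █ █ █ █ · ·
    · · · · · · · · ·
    · · · · · · · · ·
T2:
  2·area = 88
  edge (18, 8)→(16, 16): d=(-2,8) inclusive
  edge (16, 16)→(6, 12): d=(-10,-4) inclusive
  edge (6, 12)→(18, 8): d=(12,-4) inclusive
    (7,4)@(15, 9): e=[22,66,0] → █  [on edge]
    (8,4)@(17, 9): e=[6,74,8] → █
    (4,5)@(9, 11): e=[66,22,0] → █  [on edge]
    (5,5)@(11, 11): e=[50,30,8] → █
    (6,5)@(13, 11): e=[34,38,16] → █
    (1,6)@(3, 13): e=[110,-22,0] → ·  [on edge]
    (4,6)@(9, 13): e=[62,2,24] → █
    (8,6)@(17, 13): e=[-2,34,56] → ·
    (4,7)@(9, 15): e=[58,-18,48] → ·
    (5,7)@(11, 15): e=[42,-10,56] → ·
    (6,7)@(13, 15): e=[26,-2,64] → ·
    (7,7)@(15, 15): e=[10,6,72] → █
  covered (12 px):
    · · · · · · · · ·
    · · · · · · · · ·
    · · · · · · · · ·
    · · · · · · · · ·
    · · · · · · · █ █
    · · · · █ █ █ █ █
    · · · · █ █ █ █ ·
    · · · · · · · █ ·
    · · · · · · · · ·
    · · · · · · · · ·
T3:
  2·area = 36
  edge (16, 8)→(2, 6): d=(-14,-2) inclusive
  edge (2, 6)→(6, 4): d=(4,-2) inclusive
  edge (6, 4)→(16, 8): d=(10,4) inclusive
    (2,2)@(5, 5): e=[20,2,14] → █
    (3,2)@(7, 5): e=[24,6,6] → █
    (4,2)@(9, 5): e=[28,10,-2] → ·
    (2,3)@(5, 7): e=[-8,10,34] → ·
    (3,3)@(7, 7): e=[-4,14,26] → ·
    (4,3)@(9, 7): e=[0,18,18] → █  [on edge]
    (5,3)@(11, 7): e=[4,22,10] → █
    (6,3)@(13, 7): e=[8,26,2] → █
    (7,3)@(15, 7): e=[12,30,-6] → ·
    (4,4)@(9, 9): e=[-28,26,38] → ·
    (5,4)@(11, 9): e=[-24,30,30] → ·
    (6,4)@(13, 9): e=[-20,34,22] → ·
  covered (5 px):
    · · · · · · · · ·
    · · · · · · · · ·
    · · █ █ · · · · ·
    · · · · █ █ █ · ·
    · · · · · · · · ·
    · · · · · · · · ·
    · · · · · · · · ·
    · · · · · · · · ·
    · · · · · · · · ·
    · · · · · · · · ·
T4:
  2·area = 256
  edge (0, 16)→(16, 0): d=(16,-16) inclusive
  edge (16, 0)→(12, 20): d=(-4,20) inclusive
  edge (12, 20)→(0, 16): d=(-12,-4) inclusive
    (7,0)@(15, 1): e=[0,16,240] → █  [on edge]
    (8,0)@(17, 1): e=[32,-24,248] → ·
    (6,1)@(13, 3): e=[0,48,208] → █  [on edge]
    (8,1)@(17, 3): e=[64,-32,224] → ·
    (5,2)@(11, 5): e=[0,80,176] → █  [on edge]
    (7,2)@(15, 5): e=[64,0,192] → █  [on edge]
    (8,2)@(17, 5): e=[96,-40,200] → ·
    (4,3)@(9, 7): e=[0,112,144] → █  [on edge]
    (7,3)@(15, 7): e=[96,-8,168] → ·
    (3,4)@(7, 9): e=[0,144,112] → █  [on edge]
    (7,4)@(15, 9): e=[128,-16,144] → ·
    (2,5)@(5, 11): e=[0,176,80] → █  [on edge]
    (1,6)@(3, 13): e=[0,208,48] → █  [on edge]
    (0,7)@(1, 15): e=[0,240,16] → █  [on edge]
    (6,7)@(13, 15): e=[192,0,64] → █  [on edge]
    (1,8)@(3, 17): e=[64,192,0] → █  [on edge]
    (4,9)@(9, 19): e=[192,64,0] → █  [on edge]
  covered (38 px):
    · · · · · · · █ ·
    · · · · · · █ █ ·
    · · · · · █ █ █ ·
    · · · · █ █ █ · ·
    · · · █ █ █ █ · ·
    · · █ █ █ █ █ · ·
    · █ █ █ █ █ █ · ·
    █ █ █ █ █ █ █ · ·
    · █ █ █ █ █ · · ·
    · · · · █ █ · · ·

Final: [[3,6],[3,7],[4,7],[5,7],[6,7]]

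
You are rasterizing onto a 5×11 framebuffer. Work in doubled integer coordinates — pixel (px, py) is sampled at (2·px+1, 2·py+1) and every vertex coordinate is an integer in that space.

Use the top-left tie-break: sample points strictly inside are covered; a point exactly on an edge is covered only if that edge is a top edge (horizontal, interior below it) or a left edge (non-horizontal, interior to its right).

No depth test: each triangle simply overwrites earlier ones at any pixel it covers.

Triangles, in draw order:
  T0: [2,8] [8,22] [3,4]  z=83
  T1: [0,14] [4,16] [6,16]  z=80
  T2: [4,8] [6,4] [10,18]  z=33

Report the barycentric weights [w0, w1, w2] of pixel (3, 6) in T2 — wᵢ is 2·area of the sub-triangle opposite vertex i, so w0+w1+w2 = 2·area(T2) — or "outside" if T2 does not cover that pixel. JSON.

T0:
  2·area = 38  (B↔C swapped to make it positive)
  edge (2, 8)→(3, 4): d=(1,-4) top-left  bias=+0
  edge (3, 4)→(8, 22): d=(5,18) right/bottom  bias=-1
  edge (8, 22)→(2, 8): d=(-6,-14) top-left  bias=+0
    (1,2)@(3, 5): e=[1,5,32] → #
    (2,2)@(5, 5): e=[9,-31,60] → ·
    (1,3)@(3, 7): e=[3,15,20] → #
    (2,3)@(5, 7): e=[11,-21,48] → ·
    (1,4)@(3, 9): e=[5,25,8] → #
    (2,4)@(5, 9): e=[13,-11,36] → ·
    (1,5)@(3, 11): e=[7,35,-4] → ·
    (2,6)@(5, 13): e=[17,9,12] → #
    (3,6)@(7, 13): e=[25,-27,40] → ·
    (2,7)@(5, 15): e=[19,19,0] → #  [on edge]
    (3,7)@(7, 15): e=[27,-17,28] → ·
    (2,8)@(5, 17): e=[21,29,-12] → ·
  covered (6 px):
    · · · · ·
    · · · · ·
    · # · · ·
    · # · · ·
    · # · · ·
    · · · · ·
    · · # · ·
    · · # · ·
    · · · · ·
    · · · # ·
    · · · · ·
T1:
  2·area = 4  (B↔C swapped to make it positive)
  edge (0, 14)→(6, 16): d=(6,2) right/bottom  bias=-1
  edge (6, 16)→(4, 16): d=(-2,0) right/bottom  bias=-1
  edge (4, 16)→(0, 14): d=(-4,-2) top-left  bias=+0
    (1,7)@(3, 15): e=[0,2,2] → ·  [on edge]
    (4,8)@(9, 17): e=[0,-2,6] → ·  [on edge]
  covered (0 px):
    · · · · ·
    · · · · ·
    · · · · ·
    · · · · ·
    · · · · ·
    · · · · ·
    · · · · ·
    · · · · ·
    · · · · ·
    · · · · ·
    · · · · ·
T2:
  2·area = 44
  edge (4, 8)→(6, 4): d=(2,-4) top-left  bias=+0
  edge (6, 4)→(10, 18): d=(4,14) right/bottom  bias=-1
  edge (10, 18)→(4, 8): d=(-6,-10) top-left  bias=+0
    (0,1)@(1, 3): e=[-22,66,0] → ·  [on edge]
    (2,3)@(5, 7): e=[2,26,16] → #
    (3,3)@(7, 7): e=[10,-2,36] → ·
    (2,4)@(5, 9): e=[6,34,4] → #
    (3,4)@(7, 9): e=[14,6,24] → #
    (4,4)@(9, 9): e=[22,-22,44] → ·
    (2,5)@(5, 11): e=[10,42,-8] → ·
    (3,5)@(7, 11): e=[18,14,12] → #
    (4,5)@(9, 11): e=[26,-14,32] → ·
    (3,6)@(7, 13): e=[22,22,0] → #  [on edge]
    (4,6)@(9, 13): e=[30,-6,20] → ·
    (3,7)@(7, 15): e=[26,30,-12] → ·
  covered (6 px):
    · · · · ·
    · · · · ·
    · · · · ·
    · · # · ·
    · · # # ·
    · · · # ·
    · · · # ·
    · · · · #
    · · · · ·
    · · · · ·
    · · · · ·

Result: [22,0,22]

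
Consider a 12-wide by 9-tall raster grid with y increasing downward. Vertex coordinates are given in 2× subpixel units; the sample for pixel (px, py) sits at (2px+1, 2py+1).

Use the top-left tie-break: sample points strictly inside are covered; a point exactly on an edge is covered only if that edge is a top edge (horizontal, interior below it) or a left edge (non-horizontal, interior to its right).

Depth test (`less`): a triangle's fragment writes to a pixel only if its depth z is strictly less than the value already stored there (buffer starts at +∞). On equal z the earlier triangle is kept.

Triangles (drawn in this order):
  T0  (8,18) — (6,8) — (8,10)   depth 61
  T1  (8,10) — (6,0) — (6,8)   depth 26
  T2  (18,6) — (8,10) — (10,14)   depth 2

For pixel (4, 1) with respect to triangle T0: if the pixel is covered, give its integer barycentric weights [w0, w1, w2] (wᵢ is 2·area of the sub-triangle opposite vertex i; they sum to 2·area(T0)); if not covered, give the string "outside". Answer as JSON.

T0:
  2·area = 16
  edge (8, 18)→(6, 8): d=(-2,-10) top-left  bias=+0
  edge (6, 8)→(8, 10): d=(2,2) right/bottom  bias=-1
  edge (8, 10)→(8, 18): d=(0,8) right/bottom  bias=-1
    (0,1)@(1, 3): e=[-40,0,56] → ·  [on edge]
    (2,1)@(5, 3): e=[0,-8,24] → ·  [on edge]
    (1,2)@(3, 5): e=[-24,0,40] → ·  [on edge]
    (2,3)@(5, 7): e=[-8,0,24] → ·  [on edge]
    (3,4)@(7, 9): e=[8,0,8] → ·  [on edge]
    (3,5)@(7, 11): e=[4,4,8] → █
    (4,5)@(9, 11): e=[24,0,-8] → ·  [on edge]
    (3,6)@(7, 13): e=[0,8,8] → █  [on edge]
    (4,6)@(9, 13): e=[20,4,-8] → ·
    (5,6)@(11, 13): e=[40,0,-24] → ·  [on edge]
    (3,7)@(7, 15): e=[-4,12,8] → ·
    (6,7)@(13, 15): e=[56,0,-40] → ·  [on edge]
    (7,8)@(15, 17): e=[72,0,-56] → ·  [on edge]
  covered (2 px):
    · · · · · · · · · · · ·
    · · · · · · · · · · · ·
    · · · · · · · · · · · ·
    · · · · · · · · · · · ·
    · · · · · · · · · · · ·
    · · · █ · · · · · · · ·
    · · · █ · · · · · · · ·
    · · · · · · · · · · · ·
    · · · · · · · · · · · ·
T1:
  2·area = 16  (B↔C swapped to make it positive)
  edge (8, 10)→(6, 8): d=(-2,-2) top-left  bias=+0
  edge (6, 8)→(6, 0): d=(0,-8) top-left  bias=+0
  edge (6, 0)→(8, 10): d=(2,10) right/bottom  bias=-1
    (0,1)@(1, 3): e=[0,-40,56] → ·  [on edge]
    (1,2)@(3, 5): e=[0,-24,40] → ·  [on edge]
    (3,2)@(7, 5): e=[8,8,0] → ·  [on edge]
    (2,3)@(5, 7): e=[0,-8,24] → ·  [on edge]
    (3,3)@(7, 7): e=[4,8,4] → █
    (4,3)@(9, 7): e=[8,24,-16] → ·
    (3,4)@(7, 9): e=[0,8,8] → █  [on edge]
    (4,4)@(9, 9): e=[4,24,-12] → ·
    (3,5)@(7, 11): e=[-4,8,12] → ·
    (4,5)@(9, 11): e=[0,24,-8] → ·  [on edge]
    (5,6)@(11, 13): e=[0,40,-24] → ·  [on edge]
    (4,7)@(9, 15): e=[-8,24,0] → ·  [on edge]
    (6,7)@(13, 15): e=[0,56,-40] → ·  [on edge]
    (7,8)@(15, 17): e=[0,72,-56] → ·  [on edge]
  covered (2 px):
    · · · · · · · · · · · ·
    · · · · · · · · · · · ·
    · · · · · · · · · · · ·
    · · · █ · · · · · · · ·
    · · · █ · · · · · · · ·
    · · · · · · · · · · · ·
    · · · · · · · · · · · ·
    · · · · · · · · · · · ·
    · · · · · · · · · · · ·
T2:
  2·area = 48  (B↔C swapped to make it positive)
  edge (18, 6)→(10, 14): d=(-8,8) right/bottom  bias=-1
  edge (10, 14)→(8, 10): d=(-2,-4) top-left  bias=+0
  edge (8, 10)→(18, 6): d=(10,-4) top-left  bias=+0
    (11,0)@(23, 1): e=[0,78,-30] → ·  [on edge]
    (10,1)@(21, 3): e=[0,66,-18] → ·  [on edge]
    (9,2)@(19, 5): e=[0,54,-6] → ·  [on edge]
    (8,3)@(17, 7): e=[0,42,6] → ·  [on edge]
    (5,4)@(11, 9): e=[32,14,2] → █
    (6,4)@(13, 9): e=[16,22,10] → █
    (7,4)@(15, 9): e=[0,30,18] → ·  [on edge]
    (4,5)@(9, 11): e=[32,2,14] → █
    (6,5)@(13, 11): e=[0,18,30] → ·  [on edge]
    (4,6)@(9, 13): e=[16,-2,34] → ·
    (5,6)@(11, 13): e=[0,6,42] → ·  [on edge]
    (4,7)@(9, 15): e=[0,-6,54] → ·  [on edge]
    (3,8)@(7, 17): e=[0,-18,66] → ·  [on edge]
  covered (4 px):
    · · · · · · · · · · · ·
    · · · · · · · · · · · ·
    · · · · · · · · · · · ·
    · · · · · · · · · · · ·
    · · · · · █ █ · · · · ·
    · · · · █ █ · · · · · ·
    · · · · · · · · · · · ·
    · · · · · · · · · · · ·
    · · · · · · · · · · · ·

Result: "outside"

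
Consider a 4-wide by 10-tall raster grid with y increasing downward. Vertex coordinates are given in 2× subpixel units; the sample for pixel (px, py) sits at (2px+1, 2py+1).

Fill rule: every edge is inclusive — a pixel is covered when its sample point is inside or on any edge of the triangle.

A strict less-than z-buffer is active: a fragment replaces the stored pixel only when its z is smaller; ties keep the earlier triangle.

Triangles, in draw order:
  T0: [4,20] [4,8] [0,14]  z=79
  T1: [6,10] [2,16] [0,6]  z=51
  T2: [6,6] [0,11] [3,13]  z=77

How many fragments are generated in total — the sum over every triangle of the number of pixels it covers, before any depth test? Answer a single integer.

T0:
  2·area = 48  (B↔C swapped to make it positive)
  edge (4, 20)→(0, 14): d=(-4,-6) inclusive
  edge (0, 14)→(4, 8): d=(4,-6) inclusive
  edge (4, 8)→(4, 20): d=(0,12) inclusive
    (1,5)@(3, 11): e=[30,6,12] → #
    (2,5)@(5, 11): e=[42,18,-12] → ·
    (0,6)@(1, 13): e=[10,2,36] → #
    (2,6)@(5, 13): e=[34,26,-12] → ·
    (0,7)@(1, 15): e=[2,10,36] → #
    (2,7)@(5, 15): e=[26,34,-12] → ·
    (0,8)@(1, 17): e=[-6,18,36] → ·
    (1,8)@(3, 17): e=[6,30,12] → #
    (2,8)@(5, 17): e=[18,42,-12] → ·
    (1,9)@(3, 19): e=[-2,38,12] → ·
  covered (6 px):
    · · · ·
    · · · ·
    · · · ·
    · · · ·
    · · · ·
    · # · ·
    # # · ·
    # # · ·
    · # · ·
    · · · ·
T1:
  2·area = 52
  edge (6, 10)→(2, 16): d=(-4,6) inclusive
  edge (2, 16)→(0, 6): d=(-2,-10) inclusive
  edge (0, 6)→(6, 10): d=(6,4) inclusive
    (0,3)@(1, 7): e=[42,8,2] → #
    (1,3)@(3, 7): e=[30,28,-6] → ·
    (0,4)@(1, 9): e=[34,4,14] → #
    (1,4)@(3, 9): e=[22,24,6] → #
    (2,4)@(5, 9): e=[10,44,-2] → ·
    (0,5)@(1, 11): e=[26,0,26] → #  [on edge]
    (2,5)@(5, 11): e=[2,40,10] → #
    (3,5)@(7, 11): e=[-10,60,2] → ·
    (0,6)@(1, 13): e=[18,-4,38] → ·
    (1,6)@(3, 13): e=[6,16,30] → #
    (2,6)@(5, 13): e=[-6,36,22] → ·
    (1,7)@(3, 15): e=[-2,12,42] → ·
  covered (7 px):
    · · · ·
    · · · ·
    · · · ·
    # · · ·
    # # · ·
    # # # ·
    · # · ·
    · · · ·
    · · · ·
    · · · ·
T2:
  2·area = 27  (B↔C swapped to make it positive)
  edge (6, 6)→(3, 13): d=(-3,7) inclusive
  edge (3, 13)→(0, 11): d=(-3,-2) inclusive
  edge (0, 11)→(6, 6): d=(6,-5) inclusive
    (2,3)@(5, 7): e=[4,22,1] → #
    (3,3)@(7, 7): e=[-10,26,11] → ·
    (1,4)@(3, 9): e=[12,12,3] → #
    (2,4)@(5, 9): e=[-2,16,13] → ·
    (0,5)@(1, 11): e=[20,2,5] → #
    (2,5)@(5, 11): e=[-8,10,25] → ·
    (0,6)@(1, 13): e=[14,-4,17] → ·
    (1,6)@(3, 13): e=[0,0,27] → #  [on edge]
    (2,6)@(5, 13): e=[-14,4,37] → ·
    (1,7)@(3, 15): e=[-6,-6,39] → ·
  covered (5 px):
    · · · ·
    · · · ·
    · · · ·
    · · # ·
    · # · ·
    # # · ·
    · # · ·
    · · · ·
    · · · ·
    · · · ·

Result: 18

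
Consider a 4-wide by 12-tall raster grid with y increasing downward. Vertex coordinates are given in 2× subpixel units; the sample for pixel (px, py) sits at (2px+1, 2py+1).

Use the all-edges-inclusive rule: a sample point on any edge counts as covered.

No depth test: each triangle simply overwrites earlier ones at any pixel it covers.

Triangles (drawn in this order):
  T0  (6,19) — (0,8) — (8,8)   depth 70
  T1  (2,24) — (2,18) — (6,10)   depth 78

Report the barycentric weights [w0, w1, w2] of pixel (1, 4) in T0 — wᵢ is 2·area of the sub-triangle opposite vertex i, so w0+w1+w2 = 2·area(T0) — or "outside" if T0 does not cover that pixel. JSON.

T0:
  2·area = 88
  edge (6, 19)→(0, 8): d=(-6,-11) inclusive
  edge (0, 8)→(8, 8): d=(8,0) inclusive
  edge (8, 8)→(6, 19): d=(-2,11) inclusive
    (0,4)@(1, 9): e=[5,8,75] → X
    (1,4)@(3, 9): e=[27,8,53] → X
    (2,4)@(5, 9): e=[49,8,31] → X
    (3,4)@(7, 9): e=[71,8,9] → X
    (0,5)@(1, 11): e=[-7,24,71] → .
    (1,5)@(3, 11): e=[15,24,49] → X
    (1,6)@(3, 13): e=[3,40,45] → X
    (1,7)@(3, 15): e=[-9,56,41] → .
    (2,7)@(5, 15): e=[13,56,19] → X
    (3,7)@(7, 15): e=[35,56,-3] → .
    (2,8)@(5, 17): e=[1,72,15] → X
    (3,8)@(7, 17): e=[23,72,-7] → .
  covered (12 px):
    . . . .
    . . . .
    . . . .
    . . . .
    X X X X
    . X X X
    . X X X
    . . X .
    . . X .
    . . . .
    . . . .
    . . . .
T1:
  2·area = 24
  edge (2, 24)→(2, 18): d=(0,-6) inclusive
  edge (2, 18)→(6, 10): d=(4,-8) inclusive
  edge (6, 10)→(2, 24): d=(-4,14) inclusive
    (2,6)@(5, 13): e=[18,4,2] → X
    (3,6)@(7, 13): e=[30,20,-26] → .
    (2,7)@(5, 15): e=[18,12,-6] → .
    (1,8)@(3, 17): e=[6,4,14] → X
    (2,8)@(5, 17): e=[18,20,-14] → .
    (1,9)@(3, 19): e=[6,12,6] → X
    (2,9)@(5, 19): e=[18,28,-22] → .
    (1,10)@(3, 21): e=[6,20,-2] → .
  covered (3 px):
    . . . .
    . . . .
    . . . .
    . . . .
    . . . .
    . . . .
    . . X .
    . . . .
    . X . .
    . X . .
    . . . .
    . . . .

Final: [8,53,27]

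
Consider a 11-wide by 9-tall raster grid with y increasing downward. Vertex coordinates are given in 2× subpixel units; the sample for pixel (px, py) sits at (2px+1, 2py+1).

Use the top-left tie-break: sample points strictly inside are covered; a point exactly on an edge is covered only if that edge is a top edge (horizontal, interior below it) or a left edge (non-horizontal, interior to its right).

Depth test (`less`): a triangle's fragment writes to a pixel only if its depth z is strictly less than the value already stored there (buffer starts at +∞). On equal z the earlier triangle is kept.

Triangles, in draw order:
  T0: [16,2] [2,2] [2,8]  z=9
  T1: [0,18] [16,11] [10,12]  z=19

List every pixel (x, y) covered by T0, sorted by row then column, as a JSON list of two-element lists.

T0:
  2·area = 84  (B↔C swapped to make it positive)
  edge (16, 2)→(2, 8): d=(-14,6) right/bottom  bias=-1
  edge (2, 8)→(2, 2): d=(0,-6) top-left  bias=+0
  edge (2, 2)→(16, 2): d=(14,0) top-left  bias=+0
    (1,1)@(3, 3): e=[64,6,14] → #
    (2,1)@(5, 3): e=[52,18,14] → #
    (3,1)@(7, 3): e=[40,30,14] → #
    (4,1)@(9, 3): e=[28,42,14] → #
    (5,1)@(11, 3): e=[16,54,14] → #
    (6,1)@(13, 3): e=[4,66,14] → #
    (7,1)@(15, 3): e=[-8,78,14] → ·
    (1,2)@(3, 5): e=[36,6,42] → #
    (4,2)@(9, 5): e=[0,42,42] → ·  [on edge]
    (5,2)@(11, 5): e=[-12,54,42] → ·
    (6,2)@(13, 5): e=[-24,66,42] → ·
    (1,3)@(3, 7): e=[8,6,70] → #
  covered (10 px):
    · · · · · · · · · · ·
    · # # # # # # · · · ·
    · # # # · · · · · · ·
    · # · · · · · · · · ·
    · · · · · · · · · · ·
    · · · · · · · · · · ·
    · · · · · · · · · · ·
    · · · · · · · · · · ·
    · · · · · · · · · · ·
T1:
  2·area = 26  (B↔C swapped to make it positive)
  edge (0, 18)→(10, 12): d=(10,-6) top-left  bias=+0
  edge (10, 12)→(16, 11): d=(6,-1) top-left  bias=+0
  edge (16, 11)→(0, 18): d=(-16,7) right/bottom  bias=-1
    (7,4)@(15, 9): e=[0,-13,39] → ·  [on edge]
    (4,6)@(9, 13): e=[4,5,17] → #
    (5,6)@(11, 13): e=[16,7,3] → #
    (6,6)@(13, 13): e=[28,9,-11] → ·
    (2,7)@(5, 15): e=[0,13,13] → #  [on edge]
    (3,7)@(7, 15): e=[12,15,-1] → ·
    (4,7)@(9, 15): e=[24,17,-15] → ·
    (5,7)@(11, 15): e=[36,19,-29] → ·
    (2,8)@(5, 17): e=[20,25,-19] → ·
  covered (3 px):
    · · · · · · · · · · ·
    · · · · · · · · · · ·
    · · · · · · · · · · ·
    · · · · · · · · · · ·
    · · · · · · · · · · ·
    · · · · · · · · · · ·
    · · · · # # · · · · ·
    · · # · · · · · · · ·
    · · · · · · · · · · ·

Final: [[1,1],[2,1],[3,1],[4,1],[5,1],[6,1],[1,2],[2,2],[3,2],[1,3]]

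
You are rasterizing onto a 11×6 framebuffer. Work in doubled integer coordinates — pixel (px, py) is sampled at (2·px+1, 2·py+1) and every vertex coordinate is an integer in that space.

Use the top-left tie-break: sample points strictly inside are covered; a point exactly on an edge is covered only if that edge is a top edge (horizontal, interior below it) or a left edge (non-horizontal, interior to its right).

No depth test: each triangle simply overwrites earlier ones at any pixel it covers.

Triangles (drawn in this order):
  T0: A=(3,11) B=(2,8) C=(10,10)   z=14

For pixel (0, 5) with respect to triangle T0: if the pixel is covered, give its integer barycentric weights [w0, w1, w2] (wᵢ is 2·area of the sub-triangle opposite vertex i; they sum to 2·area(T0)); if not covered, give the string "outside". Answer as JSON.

T0:
  2·area = 22
  edge (3, 11)→(2, 8): d=(-1,-3) top-left  bias=+0
  edge (2, 8)→(10, 10): d=(8,2) right/bottom  bias=-1
  edge (10, 10)→(3, 11): d=(-7,1) right/bottom  bias=-1
    (0,2)@(1, 5): e=[0,-22,44] → ·  [on edge]
    (1,4)@(3, 9): e=[2,6,14] → #
    (2,4)@(5, 9): e=[8,2,12] → #
    (3,4)@(7, 9): e=[14,-2,10] → ·
    (8,4)@(17, 9): e=[44,-22,0] → ·  [on edge]
    (1,5)@(3, 11): e=[0,22,0] → ·  [on edge]
    (2,5)@(5, 11): e=[6,18,-2] → ·
  covered (2 px):
    · · · · · · · · · · ·
    · · · · · · · · · · ·
    · · · · · · · · · · ·
    · · · · · · · · · · ·
    · # # · · · · · · · ·
    · · · · · · · · · · ·

Answer: "outside"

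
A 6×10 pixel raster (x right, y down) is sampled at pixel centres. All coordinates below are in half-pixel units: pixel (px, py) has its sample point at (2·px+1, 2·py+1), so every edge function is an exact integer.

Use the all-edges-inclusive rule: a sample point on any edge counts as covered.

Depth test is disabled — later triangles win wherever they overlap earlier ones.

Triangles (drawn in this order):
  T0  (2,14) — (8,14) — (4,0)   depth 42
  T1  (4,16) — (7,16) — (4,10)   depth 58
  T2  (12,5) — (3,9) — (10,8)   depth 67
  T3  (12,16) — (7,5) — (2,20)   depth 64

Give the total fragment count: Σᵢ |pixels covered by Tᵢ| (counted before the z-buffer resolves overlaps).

T0:
  2·area = 84  (B↔C swapped to make it positive)
  edge (2, 14)→(4, 0): d=(2,-14) inclusive
  edge (4, 0)→(8, 14): d=(4,14) inclusive
  edge (8, 14)→(2, 14): d=(-6,0) inclusive
    (2,2)@(5, 5): e=[24,6,54] → █
    (3,2)@(7, 5): e=[52,-22,54] → ·
    (1,3)@(3, 7): e=[0,42,42] → █  [on edge]
    (3,3)@(7, 7): e=[56,-14,42] → ·
    (1,4)@(3, 9): e=[4,50,30] → █
    (3,4)@(7, 9): e=[60,-6,30] → ·
    (1,5)@(3, 11): e=[8,58,18] → █
    (3,5)@(7, 11): e=[64,2,18] → █
    (4,5)@(9, 11): e=[92,-26,18] → ·
    (1,6)@(3, 13): e=[12,66,6] → █
    (4,6)@(9, 13): e=[96,-18,6] → ·
    (1,7)@(3, 15): e=[16,74,-6] → ·
  covered (11 px):
    · · · · · ·
    · · · · · ·
    · · █ · · ·
    · █ █ · · ·
    · █ █ · · ·
    · █ █ █ · ·
    · █ █ █ · ·
    · · · · · ·
    · · · · · ·
    · · · · · ·
T1:
  2·area = 18  (B↔C swapped to make it positive)
  edge (4, 16)→(4, 10): d=(0,-6) inclusive
  edge (4, 10)→(7, 16): d=(3,6) inclusive
  edge (7, 16)→(4, 16): d=(-3,0) inclusive
    (2,6)@(5, 13): e=[6,3,9] → █
    (3,6)@(7, 13): e=[18,-9,9] → ·
    (2,7)@(5, 15): e=[6,9,3] → █
    (3,7)@(7, 15): e=[18,-3,3] → ·
    (2,8)@(5, 17): e=[6,15,-3] → ·
  covered (2 px):
    · · · · · ·
    · · · · · ·
    · · · · · ·
    · · · · · ·
    · · · · · ·
    · · · · · ·
    · · █ · · ·
    · · █ · · ·
    · · · · · ·
    · · · · · ·
T2:
  2·area = 19  (B↔C swapped to make it positive)
  edge (12, 5)→(10, 8): d=(-2,3) inclusive
  edge (10, 8)→(3, 9): d=(-7,1) inclusive
  edge (3, 9)→(12, 5): d=(9,-4) inclusive
    (4,3)@(9, 7): e=[5,8,6] → █
    (5,3)@(11, 7): e=[-1,6,14] → ·
    (1,4)@(3, 9): e=[19,0,0] → █  [on edge]
    (2,4)@(5, 9): e=[13,-2,8] → ·
    (4,4)@(9, 9): e=[1,-6,24] → ·
    (1,5)@(3, 11): e=[15,-14,18] → ·
  covered (2 px):
    · · · · · ·
    · · · · · ·
    · · · · · ·
    · · · · █ ·
    · █ · · · ·
    · · · · · ·
    · · · · · ·
    · · · · · ·
    · · · · · ·
    · · · · · ·
T3:
  2·area = 130  (B↔C swapped to make it positive)
  edge (12, 16)→(2, 20): d=(-10,4) inclusive
  edge (2, 20)→(7, 5): d=(5,-15) inclusive
  edge (7, 5)→(12, 16): d=(5,11) inclusive
    (3,2)@(7, 5): e=[130,0,0] → █  [on edge]
    (4,2)@(9, 5): e=[122,30,-22] → ·
    (3,3)@(7, 7): e=[110,10,10] → █
    (4,3)@(9, 7): e=[102,40,-12] → ·
    (3,4)@(7, 9): e=[90,20,20] → █
    (4,4)@(9, 9): e=[82,50,-2] → ·
    (2,5)@(5, 11): e=[78,0,52] → █  [on edge]
    (4,5)@(9, 11): e=[62,60,8] → █
    (5,5)@(11, 11): e=[54,90,-14] → ·
    (2,6)@(5, 13): e=[58,10,62] → █
    (5,6)@(11, 13): e=[34,100,-4] → ·
    (2,7)@(5, 15): e=[38,20,72] → █
    (1,8)@(3, 17): e=[26,0,104] → █  [on edge]
  covered (18 px):
    · · · · · ·
    · · · · · ·
    · · · █ · ·
    · · · █ · ·
    · · · █ · ·
    · · █ █ █ ·
    · · █ █ █ ·
    · · █ █ █ █
    · █ █ █ █ ·
    · █ · · · ·

Final: 33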